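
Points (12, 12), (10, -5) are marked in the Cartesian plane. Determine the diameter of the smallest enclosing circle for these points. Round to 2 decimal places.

17.12

The smallest circle enclosing two points has them as diameter endpoints.
Centre = midpoint = (11, 3.5); r² = |(12, 12)−(10, -5)|²/4 = 293/4 = 73.25.
Diameter = 2r = 2√(73.25) ≈ 17.12.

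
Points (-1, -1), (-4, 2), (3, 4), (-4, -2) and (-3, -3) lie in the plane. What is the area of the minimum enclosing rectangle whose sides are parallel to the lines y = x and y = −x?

39

In coordinates u = x + y, v = x − y the rectangle is axis-aligned; the map (x,y)→(u,v) scales areas by 2.
u-values: -2, -2, 7, -6, -6; range = 7 − (-6) = 13.
v-values: 0, -6, -1, -2, 0; range = 0 − (-6) = 6.
Area = (13 × 6) / 2 = 39.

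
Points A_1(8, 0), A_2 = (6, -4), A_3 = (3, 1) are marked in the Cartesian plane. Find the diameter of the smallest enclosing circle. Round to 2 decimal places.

6.04

Side lengths²: A_1A_2² = 20, A_1A_3² = 26, A_2A_3² = 34.
Since A_2A_3² = 34 < 26 + 20 = 46, the triangle is acute, so the smallest enclosing circle is the circumcircle.
Circumcentre = (57/11, -12/11), r² = 1105/121.
Diameter = 2r = 2√(1105/121) ≈ 6.04.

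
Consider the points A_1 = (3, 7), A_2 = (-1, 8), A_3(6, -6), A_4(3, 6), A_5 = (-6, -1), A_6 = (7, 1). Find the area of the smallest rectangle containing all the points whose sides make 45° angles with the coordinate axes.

In coordinates u = x + y, v = x − y the rectangle is axis-aligned; the map (x,y)→(u,v) scales areas by 2.
u-values: 10, 7, 0, 9, -7, 8; range = 10 − (-7) = 17.
v-values: -4, -9, 12, -3, -5, 6; range = 12 − (-9) = 21.
Area = (17 × 21) / 2 = 178.5.

178.5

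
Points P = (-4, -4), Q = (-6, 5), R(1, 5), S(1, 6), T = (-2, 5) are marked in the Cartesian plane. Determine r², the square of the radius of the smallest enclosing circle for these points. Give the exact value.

10625/338

A smallest enclosing disk is always determined by at most three of the input points on its boundary.
The minimum enclosing circle is determined by three boundary points: P, Q, S.
Their circumcentre is (-49/26, 31/26) with r² = 10625/338.
The farthest remaining point R is at distance² 7713/338 ≤ 10625/338.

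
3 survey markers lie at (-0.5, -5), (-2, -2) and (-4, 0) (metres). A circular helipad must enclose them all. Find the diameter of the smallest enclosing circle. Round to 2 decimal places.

6.10

Call the three points A, B, C in the order given.
Side lengths²: AB² = 11.25, AC² = 37.25, BC² = 8.
Since AC² = 37.25 ≥ 11.25 + 8 = 19.25, the angle opposite AC is not acute, so the smallest enclosing circle has AC as diameter.
Centre = midpoint of AC = (-2.25, -2.5), r² = 37.25/4 = 9.3125.
Diameter = 2r = 2√(9.3125) ≈ 6.10.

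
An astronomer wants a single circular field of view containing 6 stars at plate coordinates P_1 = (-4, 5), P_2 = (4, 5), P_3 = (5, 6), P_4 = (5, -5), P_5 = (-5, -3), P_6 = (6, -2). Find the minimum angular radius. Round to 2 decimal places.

6.86

A smallest enclosing disk is always determined by at most three of the input points on its boundary.
The minimum enclosing circle is determined by three boundary points: P_3, P_4, P_5.
Their circumcentre is (0.9, 0.5) with r² = 47.06.
The farthest remaining point P_1 is at distance² 44.26 ≤ 47.06.
r = √(47.06) ≈ 6.86.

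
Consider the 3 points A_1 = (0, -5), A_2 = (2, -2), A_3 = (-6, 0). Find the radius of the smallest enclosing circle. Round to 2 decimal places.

4.15

Side lengths²: A_1A_2² = 13, A_1A_3² = 61, A_2A_3² = 68.
Since A_2A_3² = 68 < 61 + 13 = 74, the triangle is acute, so the smallest enclosing circle is the circumcircle.
Circumcentre = (-59/28, -10/7), r² = 13481/784.
r = √(13481/784) ≈ 4.15.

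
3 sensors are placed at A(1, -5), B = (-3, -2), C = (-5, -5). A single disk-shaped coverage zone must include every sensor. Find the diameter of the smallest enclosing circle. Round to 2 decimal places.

6.01

Side lengths²: AB² = 25, AC² = 36, BC² = 13.
Since AC² = 36 < 25 + 13 = 38, the triangle is acute, so the smallest enclosing circle is the circumcircle.
Circumcentre = (-2, -29/6), r² = 325/36.
Diameter = 2r = 2√(325/36) ≈ 6.01.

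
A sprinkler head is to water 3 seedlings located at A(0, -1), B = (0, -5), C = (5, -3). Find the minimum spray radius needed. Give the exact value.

Side lengths²: AB² = 16, AC² = 29, BC² = 29.
Since BC² = 29 < 29 + 16 = 45, the triangle is acute, so the smallest enclosing circle is the circumcircle.
Circumcentre = (2.1, -3), r² = 8.41.
r = √(8.41) = 2.9.

2.9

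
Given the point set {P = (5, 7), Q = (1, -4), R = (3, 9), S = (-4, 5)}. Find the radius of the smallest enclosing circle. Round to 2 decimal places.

6.58

The minimum enclosing circle of a finite set is fixed by two of the points (as a diameter) or three (as a circumcircle).
The farthest pair is Q–R with squared distance 173. The circle on this segment as diameter has centre (2, 2.5) and r² = 173/4 = 43.25.
Check P: distance² to centre = 29.25 ≤ 43.25, so it lies inside.
All remaining points lie in this disk, and no smaller disk contains both endpoints, so this is the minimum enclosing circle.
r = √(43.25) ≈ 6.58.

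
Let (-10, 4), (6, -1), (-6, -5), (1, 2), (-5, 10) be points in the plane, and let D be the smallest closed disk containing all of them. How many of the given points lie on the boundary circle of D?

The minimum enclosing circle of a finite set is fixed by two of the points (as a diameter) or three (as a circumcircle).
The minimum enclosing circle is determined by three boundary points: (-10, 4), (6, -1), (-5, 10).
Their circumcentre is (-39/22, 49/22) with r² = 17141/242.
The farthest remaining point (-6, -5) is at distance² 16965/242 ≤ 17141/242.
The points at distance exactly r from the centre are (-10, 4), (6, -1), (-5, 10) — 3 points.

3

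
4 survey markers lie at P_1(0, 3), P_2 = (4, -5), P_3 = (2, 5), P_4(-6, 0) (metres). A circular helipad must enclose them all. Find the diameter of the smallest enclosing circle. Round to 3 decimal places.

The minimum enclosing circle of a finite set is fixed by two of the points (as a diameter) or three (as a circumcircle).
The minimum enclosing circle is determined by three boundary points: P_2, P_3, P_4.
Their circumcentre is (-1/18, -11/18) with r² = 5785/162.
The farthest remaining point P_1 is at distance² 2113/162 ≤ 5785/162.
Diameter = 2r = 2√(5785/162) ≈ 11.952.

11.952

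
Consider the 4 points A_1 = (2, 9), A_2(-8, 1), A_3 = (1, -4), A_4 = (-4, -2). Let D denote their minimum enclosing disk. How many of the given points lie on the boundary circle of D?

The minimum enclosing circle of a finite set is fixed by two of the points (as a diameter) or three (as a circumcircle).
The minimum enclosing circle is determined by three boundary points: A_1, A_2, A_3.
Their circumcentre is (-71/61, 165/61) with r² = 184705/3721.
The farthest remaining point A_4 is at distance² 112298/3721 ≤ 184705/3721.
The points at distance exactly r from the centre are A_1, A_2, A_3 — 3 points.

3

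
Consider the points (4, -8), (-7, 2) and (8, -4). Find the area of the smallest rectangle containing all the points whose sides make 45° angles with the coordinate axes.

In coordinates u = x + y, v = x − y the rectangle is axis-aligned; the map (x,y)→(u,v) scales areas by 2.
u-values: -4, -5, 4; range = 4 − (-5) = 9.
v-values: 12, -9, 12; range = 12 − (-9) = 21.
Area = (9 × 21) / 2 = 94.5.

94.5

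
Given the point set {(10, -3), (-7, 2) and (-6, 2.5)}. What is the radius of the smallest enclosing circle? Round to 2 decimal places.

Call the three points A, B, C in the order given.
Side lengths²: AB² = 314, AC² = 286.25, BC² = 1.25.
Since AB² = 314 ≥ 286.25 + 1.25 = 287.5, the angle opposite AB is not acute, so the smallest enclosing circle has AB as diameter.
Centre = midpoint of AB = (1.5, -0.5), r² = 314/4 = 78.5.
r = √(78.5) ≈ 8.86.

8.86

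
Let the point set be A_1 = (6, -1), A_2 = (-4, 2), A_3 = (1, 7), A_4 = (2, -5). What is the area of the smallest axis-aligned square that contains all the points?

The bounding box has width 10 and height 12.
An axis-aligned square enclosing the set must have side ≥ max(width, height).
So the minimum side is max(10, 12) = 12.
Area = 12² = 144.

144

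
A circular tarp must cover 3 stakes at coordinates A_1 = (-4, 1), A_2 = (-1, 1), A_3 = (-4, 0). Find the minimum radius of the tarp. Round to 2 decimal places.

Side lengths²: A_1A_2² = 9, A_1A_3² = 1, A_2A_3² = 10.
Since A_2A_3² = 10 ≥ 9 + 1 = 10, the angle opposite A_2A_3 is not acute, so the smallest enclosing circle has A_2A_3 as diameter.
Centre = midpoint of A_2A_3 = (-2.5, 0.5), r² = 10/4 = 2.5.
r = √(2.5) ≈ 1.58.

1.58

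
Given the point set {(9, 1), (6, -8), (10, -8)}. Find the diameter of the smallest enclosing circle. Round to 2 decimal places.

9.55

Call the three points A, B, C in the order given.
Side lengths²: AB² = 90, AC² = 82, BC² = 16.
Since AB² = 90 < 82 + 16 = 98, the triangle is acute, so the smallest enclosing circle is the circumcircle.
Circumcentre = (8, -11/3), r² = 205/9.
Diameter = 2r = 2√(205/9) ≈ 9.55.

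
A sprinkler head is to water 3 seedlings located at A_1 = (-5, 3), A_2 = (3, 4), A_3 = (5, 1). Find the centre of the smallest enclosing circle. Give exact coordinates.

Side lengths²: A_1A_2² = 65, A_1A_3² = 104, A_2A_3² = 13.
Since A_1A_3² = 104 ≥ 65 + 13 = 78, the angle opposite A_1A_3 is not acute, so the smallest enclosing circle has A_1A_3 as diameter.
Centre = midpoint of A_1A_3 = (0, 2), r² = 104/4 = 26.
Centre = (0, 2).

(0, 2)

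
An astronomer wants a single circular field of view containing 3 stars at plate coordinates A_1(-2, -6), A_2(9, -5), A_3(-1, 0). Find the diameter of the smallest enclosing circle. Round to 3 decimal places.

11.556

Side lengths²: A_1A_2² = 122, A_1A_3² = 37, A_2A_3² = 125.
Since A_2A_3² = 125 < 122 + 37 = 159, the triangle is acute, so the smallest enclosing circle is the circumcircle.
Circumcentre = (87/26, -99/26), r² = 11285/338.
Diameter = 2r = 2√(11285/338) ≈ 11.556.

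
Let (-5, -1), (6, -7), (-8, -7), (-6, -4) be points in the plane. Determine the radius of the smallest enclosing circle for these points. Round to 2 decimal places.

By Welzl's lemma the MEC is supported by two points (diametrically opposite) or three points (on a circumcircle).
The minimum enclosing circle is determined by three boundary points: (-5, -1), (6, -7), (-8, -7).
Their circumcentre is (-1, -6.75) with r² = 49.0625.
The farthest remaining point (-6, -4) is at distance² 32.5625 ≤ 49.0625.
r = √(49.0625) ≈ 7.00.

7.00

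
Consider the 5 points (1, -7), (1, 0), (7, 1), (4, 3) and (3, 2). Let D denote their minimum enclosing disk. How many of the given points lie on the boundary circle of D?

3

A smallest enclosing disk is always determined by at most three of the input points on its boundary.
The minimum enclosing circle is determined by three boundary points: (1, -7), (7, 1), (4, 3).
Their circumcentre is (25/9, -25/12) with r² = 35425/1296.
The farthest remaining point (3, 2) is at distance² 21673/1296 ≤ 35425/1296.
The points at distance exactly r from the centre are (1, -7), (7, 1), (4, 3) — 3 points.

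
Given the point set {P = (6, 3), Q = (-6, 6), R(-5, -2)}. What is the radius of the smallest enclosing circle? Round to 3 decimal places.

6.478

Side lengths²: PQ² = 153, PR² = 146, QR² = 65.
Since PQ² = 153 < 146 + 65 = 211, the triangle is acute, so the smallest enclosing circle is the circumcircle.
Circumcentre = (-29/62, 163/62), r² = 80665/1922.
r = √(80665/1922) ≈ 6.478.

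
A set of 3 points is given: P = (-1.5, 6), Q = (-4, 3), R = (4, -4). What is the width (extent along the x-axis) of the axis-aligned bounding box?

max x = 4, min x = -4, so width = 8.

8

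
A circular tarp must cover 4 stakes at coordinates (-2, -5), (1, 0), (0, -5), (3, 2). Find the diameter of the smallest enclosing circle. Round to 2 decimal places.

The minimum enclosing circle of a finite set is fixed by two of the points (as a diameter) or three (as a circumcircle).
The farthest pair is (-2, -5)–(3, 2) with squared distance 74. The circle on this segment as diameter has centre (0.5, -1.5) and r² = 74/4 = 18.5.
Check (1, 0): distance² to centre = 2.5 ≤ 18.5, so it lies inside.
All remaining points lie in this disk, and no smaller disk contains both endpoints, so this is the minimum enclosing circle.
Diameter = 2r = 2√(18.5) ≈ 8.60.

8.60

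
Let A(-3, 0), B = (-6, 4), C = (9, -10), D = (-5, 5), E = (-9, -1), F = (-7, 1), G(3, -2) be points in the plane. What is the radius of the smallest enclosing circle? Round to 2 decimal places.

10.34

By Welzl's lemma the MEC is supported by two points (diametrically opposite) or three points (on a circumcircle).
The minimum enclosing circle is determined by three boundary points: C, D, E.
Their circumcentre is (1.0625, -3.375) with r² = 106.89453125.
The farthest remaining point B is at distance² 104.26953125 ≤ 106.89453125.
r = √(106.89453125) ≈ 10.34.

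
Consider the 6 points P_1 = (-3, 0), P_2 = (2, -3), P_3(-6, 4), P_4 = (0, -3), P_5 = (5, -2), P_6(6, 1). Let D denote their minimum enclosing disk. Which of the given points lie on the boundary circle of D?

P_3, P_5, P_6

The minimum enclosing circle is determined by three boundary points: P_3, P_5, P_6.
Their circumcentre is (-7/26, 37/26) with r² = 13345/338.
The farthest remaining point P_2 is at distance² 8353/338 ≤ 13345/338.
The points at distance exactly r from the centre are P_3, P_5, P_6 — 3 points.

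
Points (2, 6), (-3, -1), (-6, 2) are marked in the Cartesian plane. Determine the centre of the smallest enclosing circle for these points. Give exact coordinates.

(-5/3, 10/3)

Call the three points A, B, C in the order given.
Side lengths²: AB² = 74, AC² = 80, BC² = 18.
Since AC² = 80 < 74 + 18 = 92, the triangle is acute, so the smallest enclosing circle is the circumcircle.
Circumcentre = (-5/3, 10/3), r² = 185/9.
Centre = (-5/3, 10/3).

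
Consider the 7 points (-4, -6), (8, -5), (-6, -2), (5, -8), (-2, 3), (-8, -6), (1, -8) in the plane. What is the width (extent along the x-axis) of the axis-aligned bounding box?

16

max x = 8, min x = -8, so width = 16.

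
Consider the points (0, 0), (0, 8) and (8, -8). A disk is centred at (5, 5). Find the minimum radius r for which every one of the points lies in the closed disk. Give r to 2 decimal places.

13.34

The required radius is the distance from (5, 5) to the farthest point.
Squared distances: 50, 34, 178.
Maximum is 178, attained at (8, -8).
r = √178 ≈ 13.34.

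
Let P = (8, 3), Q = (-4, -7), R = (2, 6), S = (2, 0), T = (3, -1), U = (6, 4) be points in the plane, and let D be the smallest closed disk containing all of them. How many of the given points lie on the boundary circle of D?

The minimum enclosing circle of a finite set is fixed by two of the points (as a diameter) or three (as a circumcircle).
The minimum enclosing circle is determined by three boundary points: P, Q, R.
Their circumcentre is (1.84375, -1.8125) with r² = 61.0595703125.
The farthest remaining point U is at distance² 51.0595703125 ≤ 61.0595703125.
The points at distance exactly r from the centre are P, Q, R — 3 points.

3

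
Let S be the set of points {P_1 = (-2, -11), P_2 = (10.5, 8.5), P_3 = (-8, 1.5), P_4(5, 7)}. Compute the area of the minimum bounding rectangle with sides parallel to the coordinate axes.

x ranges over [-8, 10.5], width 18.5.
y ranges over [-11, 8.5], height 19.5.
Area = 18.5 × 19.5 = 360.75.

360.75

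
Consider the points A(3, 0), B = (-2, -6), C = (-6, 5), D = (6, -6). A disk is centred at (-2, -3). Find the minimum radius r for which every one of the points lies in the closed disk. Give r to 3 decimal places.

8.944

The required radius is the distance from (-2, -3) to the farthest point.
Squared distances: 34, 9, 80, 73.
Maximum is 80, attained at C.
r = √80 ≈ 8.944.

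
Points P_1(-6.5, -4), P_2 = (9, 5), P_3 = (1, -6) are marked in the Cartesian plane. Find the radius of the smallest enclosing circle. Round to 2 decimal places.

Side lengths²: P_1P_2² = 321.25, P_1P_3² = 60.25, P_2P_3² = 185.
Since P_1P_2² = 321.25 ≥ 185 + 60.25 = 245.25, the angle opposite P_1P_2 is not acute, so the smallest enclosing circle has P_1P_2 as diameter.
Centre = midpoint of P_1P_2 = (1.25, 0.5), r² = 321.25/4 = 80.3125.
r = √(80.3125) ≈ 8.96.

8.96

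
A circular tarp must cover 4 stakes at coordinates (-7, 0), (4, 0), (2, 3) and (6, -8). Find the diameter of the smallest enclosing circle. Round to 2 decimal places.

15.26

The farthest pair is (-7, 0)–(6, -8) with squared distance 233. The circle on this segment as diameter has centre (-0.5, -4) and r² = 233/4 = 58.25.
Check (4, 0): distance² to centre = 36.25 ≤ 58.25, so it lies inside.
All remaining points lie in this disk, and no smaller disk contains both endpoints, so this is the minimum enclosing circle.
Diameter = 2r = 2√(58.25) ≈ 15.26.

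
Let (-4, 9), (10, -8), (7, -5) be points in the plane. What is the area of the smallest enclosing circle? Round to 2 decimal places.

380.92

Call the three points A, B, C in the order given.
Side lengths²: AB² = 485, AC² = 317, BC² = 18.
Since AB² = 485 ≥ 317 + 18 = 335, the angle opposite AB is not acute, so the smallest enclosing circle has AB as diameter.
Centre = midpoint of AB = (3, 0.5), r² = 485/4 = 121.25.
Area = π·r² = π·121.25 ≈ 380.92.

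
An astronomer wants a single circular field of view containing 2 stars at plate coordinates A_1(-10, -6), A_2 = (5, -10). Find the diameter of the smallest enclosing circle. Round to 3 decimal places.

15.524

The smallest circle enclosing two points has them as diameter endpoints.
Centre = midpoint = (-2.5, -8); r² = |A_1A_2|²/4 = 241/4 = 60.25.
Diameter = 2r = 2√(60.25) ≈ 15.524.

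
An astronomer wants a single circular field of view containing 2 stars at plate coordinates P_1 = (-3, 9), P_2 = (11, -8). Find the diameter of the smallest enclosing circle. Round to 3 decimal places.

The smallest circle enclosing two points has them as diameter endpoints.
Centre = midpoint = (4, 0.5); r² = |P_1P_2|²/4 = 485/4 = 121.25.
Diameter = 2r = 2√(121.25) ≈ 22.023.

22.023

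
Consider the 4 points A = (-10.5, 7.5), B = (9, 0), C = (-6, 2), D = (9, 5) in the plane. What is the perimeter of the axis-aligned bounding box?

54

Width = max x − min x = 9 − (-10.5) = 19.5.
Height = max y − min y = 7.5 − 0 = 7.5.
Perimeter = 2(19.5 + 7.5) = 54.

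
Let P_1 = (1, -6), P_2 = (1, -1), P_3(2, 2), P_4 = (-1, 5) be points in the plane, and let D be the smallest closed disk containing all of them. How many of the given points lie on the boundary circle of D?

2

The minimum enclosing circle of a finite set is fixed by two of the points (as a diameter) or three (as a circumcircle).
The farthest pair is P_1–P_4 with squared distance 125. The circle on this segment as diameter has centre (0, -0.5) and r² = 125/4 = 31.25.
Check P_2: distance² to centre = 1.25 ≤ 31.25, so it lies inside.
All remaining points lie in this disk, and no smaller disk contains both endpoints, so this is the minimum enclosing circle.
The points at distance exactly r from the centre are P_1, P_4 — 2 points.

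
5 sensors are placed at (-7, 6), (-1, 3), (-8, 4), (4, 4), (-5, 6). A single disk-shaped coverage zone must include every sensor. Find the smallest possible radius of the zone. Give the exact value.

6

A smallest enclosing disk is always determined by at most three of the input points on its boundary.
The farthest pair is (-8, 4)–(4, 4) with squared distance 144. The circle on this segment as diameter has centre (-2, 4) and r² = 144/4 = 36.
Check (-7, 6): distance² to centre = 29 ≤ 36, so it lies inside.
All remaining points lie in this disk, and no smaller disk contains both endpoints, so this is the minimum enclosing circle.
r = √36 = 6.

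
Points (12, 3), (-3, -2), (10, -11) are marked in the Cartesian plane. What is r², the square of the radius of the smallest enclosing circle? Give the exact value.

Call the three points A, B, C in the order given.
Side lengths²: AB² = 250, AC² = 200, BC² = 250.
Since BC² = 250 < 250 + 200 = 450, the triangle is acute, so the smallest enclosing circle is the circumcircle.
Circumcentre = (5.75, -3.25), r² = 78.125.

78.125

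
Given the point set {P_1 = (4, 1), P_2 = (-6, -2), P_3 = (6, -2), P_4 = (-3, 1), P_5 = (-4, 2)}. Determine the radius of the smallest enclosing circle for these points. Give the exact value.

The minimum enclosing circle of a finite set is fixed by two of the points (as a diameter) or three (as a circumcircle).
The farthest pair is P_2–P_3 with squared distance 144. The circle on this segment as diameter has centre (0, -2) and r² = 144/4 = 36.
Check P_1: distance² to centre = 25 ≤ 36, so it lies inside.
All remaining points lie in this disk, and no smaller disk contains both endpoints, so this is the minimum enclosing circle.
r = √36 = 6.

6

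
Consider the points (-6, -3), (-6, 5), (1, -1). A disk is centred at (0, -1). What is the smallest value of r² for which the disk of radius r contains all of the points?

72

The required radius is the distance from (0, -1) to the farthest point.
Squared distances: 40, 72, 1.
Maximum is 72, attained at (-6, 5).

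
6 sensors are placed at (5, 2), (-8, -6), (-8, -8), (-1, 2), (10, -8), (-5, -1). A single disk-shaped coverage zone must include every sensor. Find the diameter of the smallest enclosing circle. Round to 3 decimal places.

By Welzl's lemma the MEC is supported by two points (diametrically opposite) or three points (on a circumcircle).
The minimum enclosing circle is determined by three boundary points: (5, 2), (-8, -8), (10, -8).
Their circumcentre is (1, -6.25) with r² = 84.0625.
The farthest remaining point (-8, -6) is at distance² 81.0625 ≤ 84.0625.
Diameter = 2r = 2√(84.0625) ≈ 18.337.

18.337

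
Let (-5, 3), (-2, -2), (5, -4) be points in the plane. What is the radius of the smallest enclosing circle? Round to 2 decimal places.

Call the three points A, B, C in the order given.
Side lengths²: AB² = 34, AC² = 149, BC² = 53.
Since AC² = 149 ≥ 53 + 34 = 87, the angle opposite AC is not acute, so the smallest enclosing circle has AC as diameter.
Centre = midpoint of AC = (0, -0.5), r² = 149/4 = 37.25.
r = √(37.25) ≈ 6.10.

6.10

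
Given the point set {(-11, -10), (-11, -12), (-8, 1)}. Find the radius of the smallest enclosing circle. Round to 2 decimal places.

Call the three points A, B, C in the order given.
Side lengths²: AB² = 4, AC² = 130, BC² = 178.
Since BC² = 178 ≥ 130 + 4 = 134, the angle opposite BC is not acute, so the smallest enclosing circle has BC as diameter.
Centre = midpoint of BC = (-9.5, -5.5), r² = 178/4 = 44.5.
r = √(44.5) ≈ 6.67.

6.67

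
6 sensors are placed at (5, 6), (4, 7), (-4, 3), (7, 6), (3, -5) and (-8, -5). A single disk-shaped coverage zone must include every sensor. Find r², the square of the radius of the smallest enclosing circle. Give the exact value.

The minimum enclosing circle of a finite set is fixed by two of the points (as a diameter) or three (as a circumcircle).
The farthest pair is (7, 6)–(-8, -5) with squared distance 346. The circle on this segment as diameter has centre (-0.5, 0.5) and r² = 346/4 = 86.5.
Check (5, 6): distance² to centre = 60.5 ≤ 86.5, so it lies inside.
All remaining points lie in this disk, and no smaller disk contains both endpoints, so this is the minimum enclosing circle.

86.5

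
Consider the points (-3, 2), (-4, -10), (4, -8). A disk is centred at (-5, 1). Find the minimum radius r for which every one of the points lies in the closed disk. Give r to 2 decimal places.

12.73

The required radius is the distance from (-5, 1) to the farthest point.
Squared distances: 5, 122, 162.
Maximum is 162, attained at (4, -8).
r = √162 ≈ 12.73.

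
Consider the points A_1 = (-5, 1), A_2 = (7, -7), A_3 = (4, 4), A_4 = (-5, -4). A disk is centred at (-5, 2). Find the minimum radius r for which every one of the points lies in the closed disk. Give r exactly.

The required radius is the distance from (-5, 2) to the farthest point.
Squared distances: 1, 225, 85, 36.
Maximum is 225, attained at A_2.
r = √225 = 15.

15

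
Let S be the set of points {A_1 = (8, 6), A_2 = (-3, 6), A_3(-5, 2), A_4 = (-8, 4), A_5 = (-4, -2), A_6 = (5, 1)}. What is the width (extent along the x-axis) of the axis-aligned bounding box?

max x = 8, min x = -8, so width = 16.

16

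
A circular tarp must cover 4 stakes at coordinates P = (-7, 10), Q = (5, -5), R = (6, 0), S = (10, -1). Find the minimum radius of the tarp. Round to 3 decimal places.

10.124

The minimum enclosing circle of a finite set is fixed by two of the points (as a diameter) or three (as a circumcircle).
The farthest pair is P–S with squared distance 410. The circle on this segment as diameter has centre (1.5, 4.5) and r² = 410/4 = 102.5.
Check Q: distance² to centre = 102.5 ≤ 102.5, so it lies inside.
All remaining points lie in this disk, and no smaller disk contains both endpoints, so this is the minimum enclosing circle.
r = √(102.5) ≈ 10.124.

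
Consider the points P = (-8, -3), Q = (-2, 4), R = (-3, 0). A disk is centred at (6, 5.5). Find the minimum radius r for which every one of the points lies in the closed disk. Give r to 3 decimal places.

16.378

The required radius is the distance from (6, 5.5) to the farthest point.
Squared distances: 268.25, 66.25, 111.25.
Maximum is 268.25, attained at P.
r = √(268.25) ≈ 16.378.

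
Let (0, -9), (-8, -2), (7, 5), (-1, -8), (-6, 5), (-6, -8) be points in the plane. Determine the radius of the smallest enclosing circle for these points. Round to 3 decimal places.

A smallest enclosing disk is always determined by at most three of the input points on its boundary.
The farthest pair is (7, 5)–(-6, -8) with squared distance 338. The circle on this segment as diameter has centre (0.5, -1.5) and r² = 338/4 = 84.5.
Check (0, -9): distance² to centre = 56.5 ≤ 84.5, so it lies inside.
All remaining points lie in this disk, and no smaller disk contains both endpoints, so this is the minimum enclosing circle.
r = √(84.5) ≈ 9.192.

9.192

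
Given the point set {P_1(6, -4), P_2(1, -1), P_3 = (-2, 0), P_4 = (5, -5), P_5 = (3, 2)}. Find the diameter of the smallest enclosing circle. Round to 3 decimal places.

8.944

The minimum enclosing circle of a finite set is fixed by two of the points (as a diameter) or three (as a circumcircle).
The farthest pair is P_1–P_3 with squared distance 80. The circle on this segment as diameter has centre (2, -2) and r² = 80/4 = 20.
Check P_2: distance² to centre = 2 ≤ 20, so it lies inside.
All remaining points lie in this disk, and no smaller disk contains both endpoints, so this is the minimum enclosing circle.
Diameter = 2r = 2√20 ≈ 8.944.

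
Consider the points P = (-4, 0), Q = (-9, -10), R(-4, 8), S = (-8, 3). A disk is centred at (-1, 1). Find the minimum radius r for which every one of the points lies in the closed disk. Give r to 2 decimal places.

The required radius is the distance from (-1, 1) to the farthest point.
Squared distances: 10, 185, 58, 53.
Maximum is 185, attained at Q.
r = √185 ≈ 13.60.

13.60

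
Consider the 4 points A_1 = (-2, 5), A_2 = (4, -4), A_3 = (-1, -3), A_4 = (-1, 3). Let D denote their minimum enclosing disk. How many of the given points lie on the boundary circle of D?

The farthest pair is A_1–A_2 with squared distance 117. The circle on this segment as diameter has centre (1, 0.5) and r² = 117/4 = 29.25.
Check A_3: distance² to centre = 16.25 ≤ 29.25, so it lies inside.
All remaining points lie in this disk, and no smaller disk contains both endpoints, so this is the minimum enclosing circle.
The points at distance exactly r from the centre are A_1, A_2 — 2 points.

2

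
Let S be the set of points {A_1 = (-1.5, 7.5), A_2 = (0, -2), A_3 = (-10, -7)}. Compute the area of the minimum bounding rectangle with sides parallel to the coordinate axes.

145

x ranges over [-10, 0], width 10.
y ranges over [-7, 7.5], height 14.5.
Area = 10 × 14.5 = 145.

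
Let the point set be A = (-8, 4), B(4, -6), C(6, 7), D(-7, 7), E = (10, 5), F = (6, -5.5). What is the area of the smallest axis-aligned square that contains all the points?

324

The bounding box has width 18 and height 13.
An axis-aligned square enclosing the set must have side ≥ max(width, height).
So the minimum side is max(18, 13) = 18.
Area = 18² = 324.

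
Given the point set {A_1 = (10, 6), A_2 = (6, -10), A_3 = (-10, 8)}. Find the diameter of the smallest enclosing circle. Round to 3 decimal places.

Side lengths²: A_1A_2² = 272, A_1A_3² = 404, A_2A_3² = 580.
Since A_2A_3² = 580 < 404 + 272 = 676, the triangle is acute, so the smallest enclosing circle is the circumcircle.
Circumcentre = (-28/41, 7/41), r² = 248965/1681.
Diameter = 2r = 2√(248965/1681) ≈ 24.340.

24.340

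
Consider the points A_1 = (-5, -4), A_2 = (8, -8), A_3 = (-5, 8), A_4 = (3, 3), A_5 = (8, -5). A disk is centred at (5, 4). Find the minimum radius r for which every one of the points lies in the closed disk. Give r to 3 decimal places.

12.806

The required radius is the distance from (5, 4) to the farthest point.
Squared distances: 164, 153, 116, 5, 90.
Maximum is 164, attained at A_1.
r = √164 ≈ 12.806.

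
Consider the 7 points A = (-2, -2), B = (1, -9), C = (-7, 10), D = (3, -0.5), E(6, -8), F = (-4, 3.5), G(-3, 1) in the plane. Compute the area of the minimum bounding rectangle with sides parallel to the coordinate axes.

x ranges over [-7, 6], width 13.
y ranges over [-9, 10], height 19.
Area = 13 × 19 = 247.

247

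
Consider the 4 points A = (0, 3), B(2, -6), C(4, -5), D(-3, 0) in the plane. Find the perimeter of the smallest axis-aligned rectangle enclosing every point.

Width = max x − min x = 4 − (-3) = 7.
Height = max y − min y = 3 − (-6) = 9.
Perimeter = 2(7 + 9) = 32.

32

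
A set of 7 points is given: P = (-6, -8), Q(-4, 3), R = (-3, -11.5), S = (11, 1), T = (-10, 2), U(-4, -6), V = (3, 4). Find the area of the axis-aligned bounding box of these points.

325.5

x ranges over [-10, 11], width 21.
y ranges over [-11.5, 4], height 15.5.
Area = 21 × 15.5 = 325.5.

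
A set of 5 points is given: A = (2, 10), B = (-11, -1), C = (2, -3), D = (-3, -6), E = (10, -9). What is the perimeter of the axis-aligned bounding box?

Width = max x − min x = 10 − (-11) = 21.
Height = max y − min y = 10 − (-9) = 19.
Perimeter = 2(21 + 19) = 80.

80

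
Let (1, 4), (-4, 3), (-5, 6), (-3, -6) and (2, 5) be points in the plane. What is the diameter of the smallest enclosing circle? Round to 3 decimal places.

12.676

By Welzl's lemma the MEC is supported by two points (diametrically opposite) or three points (on a circumcircle).
The minimum enclosing circle is determined by three boundary points: (-5, 6), (-3, -6), (2, 5).
Their circumcentre is (-92/41, 12/41) with r² = 67525/1681.
The farthest remaining point (1, 4) is at distance² 40793/1681 ≤ 67525/1681.
Diameter = 2r = 2√(67525/1681) ≈ 12.676.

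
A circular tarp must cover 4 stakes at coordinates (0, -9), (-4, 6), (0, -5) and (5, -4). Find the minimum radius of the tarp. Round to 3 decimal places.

By Welzl's lemma the MEC is supported by two points (diametrically opposite) or three points (on a circumcircle).
The farthest pair is (0, -9)–(-4, 6) with squared distance 241. The circle on this segment as diameter has centre (-2, -1.5) and r² = 241/4 = 60.25.
Check (0, -5): distance² to centre = 16.25 ≤ 60.25, so it lies inside.
All remaining points lie in this disk, and no smaller disk contains both endpoints, so this is the minimum enclosing circle.
r = √(60.25) ≈ 7.762.

7.762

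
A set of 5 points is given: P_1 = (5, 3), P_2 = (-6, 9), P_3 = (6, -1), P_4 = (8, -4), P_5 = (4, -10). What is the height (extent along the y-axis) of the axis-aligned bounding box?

max y = 9, min y = -10, so height = 19.

19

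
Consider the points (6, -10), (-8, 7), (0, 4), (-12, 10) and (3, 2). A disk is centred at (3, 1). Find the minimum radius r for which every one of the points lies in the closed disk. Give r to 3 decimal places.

17.493

The required radius is the distance from (3, 1) to the farthest point.
Squared distances: 130, 157, 18, 306, 1.
Maximum is 306, attained at (-12, 10).
r = √306 ≈ 17.493.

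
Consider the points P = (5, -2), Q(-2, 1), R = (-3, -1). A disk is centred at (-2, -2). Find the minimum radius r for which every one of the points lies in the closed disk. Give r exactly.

7

The required radius is the distance from (-2, -2) to the farthest point.
Squared distances: 49, 9, 2.
Maximum is 49, attained at P.
r = √49 = 7.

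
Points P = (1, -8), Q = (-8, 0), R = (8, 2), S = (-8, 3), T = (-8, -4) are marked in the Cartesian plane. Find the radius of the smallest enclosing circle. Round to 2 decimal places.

By Welzl's lemma the MEC is supported by two points (diametrically opposite) or three points (on a circumcircle).
The minimum enclosing circle is determined by three boundary points: R, S, T.
Their circumcentre is (-0.1875, -0.5) with r² = 73.28515625.
The farthest remaining point Q is at distance² 61.28515625 ≤ 73.28515625.
r = √(73.28515625) ≈ 8.56.

8.56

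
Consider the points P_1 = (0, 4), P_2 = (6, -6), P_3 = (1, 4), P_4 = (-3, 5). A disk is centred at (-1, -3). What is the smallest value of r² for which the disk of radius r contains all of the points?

The required radius is the distance from (-1, -3) to the farthest point.
Squared distances: 50, 58, 53, 68.
Maximum is 68, attained at P_4.

68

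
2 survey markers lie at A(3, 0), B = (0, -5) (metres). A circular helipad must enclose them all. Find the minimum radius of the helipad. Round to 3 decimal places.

2.915

The smallest circle enclosing two points has them as diameter endpoints.
Centre = midpoint = (1.5, -2.5); r² = |AB|²/4 = 34/4 = 8.5.
r = √(8.5) ≈ 2.915.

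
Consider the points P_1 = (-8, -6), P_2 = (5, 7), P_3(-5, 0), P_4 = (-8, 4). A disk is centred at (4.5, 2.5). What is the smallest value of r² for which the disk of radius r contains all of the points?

228.5

The required radius is the distance from (4.5, 2.5) to the farthest point.
Squared distances: 228.5, 20.5, 96.5, 158.5.
Maximum is 228.5, attained at P_1.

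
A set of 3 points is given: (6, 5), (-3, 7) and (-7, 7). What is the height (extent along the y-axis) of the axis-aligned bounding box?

2

max y = 7, min y = 5, so height = 2.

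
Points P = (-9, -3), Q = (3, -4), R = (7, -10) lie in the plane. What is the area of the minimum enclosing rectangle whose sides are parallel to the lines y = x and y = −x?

126.5

In coordinates u = x + y, v = x − y the rectangle is axis-aligned; the map (x,y)→(u,v) scales areas by 2.
u-values: -12, -1, -3; range = -1 − (-12) = 11.
v-values: -6, 7, 17; range = 17 − (-6) = 23.
Area = (11 × 23) / 2 = 126.5.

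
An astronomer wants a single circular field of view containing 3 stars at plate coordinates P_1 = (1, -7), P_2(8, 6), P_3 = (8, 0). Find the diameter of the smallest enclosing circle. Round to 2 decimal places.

14.76

Side lengths²: P_1P_2² = 218, P_1P_3² = 98, P_2P_3² = 36.
Since P_1P_2² = 218 ≥ 98 + 36 = 134, the angle opposite P_1P_2 is not acute, so the smallest enclosing circle has P_1P_2 as diameter.
Centre = midpoint of P_1P_2 = (4.5, -0.5), r² = 218/4 = 54.5.
Diameter = 2r = 2√(54.5) ≈ 14.76.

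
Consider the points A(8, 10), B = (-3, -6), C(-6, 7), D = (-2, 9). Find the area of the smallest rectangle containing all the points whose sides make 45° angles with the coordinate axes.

216

In coordinates u = x + y, v = x − y the rectangle is axis-aligned; the map (x,y)→(u,v) scales areas by 2.
u-values: 18, -9, 1, 7; range = 18 − (-9) = 27.
v-values: -2, 3, -13, -11; range = 3 − (-13) = 16.
Area = (27 × 16) / 2 = 216.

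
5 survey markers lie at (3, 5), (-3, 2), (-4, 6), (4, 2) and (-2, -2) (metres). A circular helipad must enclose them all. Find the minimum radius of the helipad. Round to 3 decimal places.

The minimum enclosing circle is determined by three boundary points: (-4, 6), (4, 2), (-2, -2).
Their circumcentre is (-5/7, 18/7) with r² = 1105/49.
The farthest remaining point (3, 5) is at distance² 965/49 ≤ 1105/49.
r = √(1105/49) ≈ 4.749.

4.749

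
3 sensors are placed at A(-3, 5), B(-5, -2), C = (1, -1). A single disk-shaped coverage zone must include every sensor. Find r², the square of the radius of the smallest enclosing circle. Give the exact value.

15.933125

Side lengths²: AB² = 53, AC² = 52, BC² = 37.
Since AB² = 53 < 52 + 37 = 89, the triangle is acute, so the smallest enclosing circle is the circumcircle.
Circumcentre = (-2.425, 1.05), r² = 15.933125.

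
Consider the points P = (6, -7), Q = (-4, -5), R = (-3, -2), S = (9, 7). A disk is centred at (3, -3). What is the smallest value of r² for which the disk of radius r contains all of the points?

The required radius is the distance from (3, -3) to the farthest point.
Squared distances: 25, 53, 37, 136.
Maximum is 136, attained at S.

136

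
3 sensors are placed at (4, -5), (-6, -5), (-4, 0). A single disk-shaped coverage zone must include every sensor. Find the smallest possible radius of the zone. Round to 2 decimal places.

Call the three points A, B, C in the order given.
Side lengths²: AB² = 100, AC² = 89, BC² = 29.
Since AB² = 100 < 89 + 29 = 118, the triangle is acute, so the smallest enclosing circle is the circumcircle.
Circumcentre = (-1, -4.1), r² = 25.81.
r = √(25.81) ≈ 5.08.

5.08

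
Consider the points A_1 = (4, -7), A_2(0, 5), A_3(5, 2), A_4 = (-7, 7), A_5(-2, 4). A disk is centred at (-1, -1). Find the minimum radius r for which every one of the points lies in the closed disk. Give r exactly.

The required radius is the distance from (-1, -1) to the farthest point.
Squared distances: 61, 37, 45, 100, 26.
Maximum is 100, attained at A_4.
r = √100 = 10.

10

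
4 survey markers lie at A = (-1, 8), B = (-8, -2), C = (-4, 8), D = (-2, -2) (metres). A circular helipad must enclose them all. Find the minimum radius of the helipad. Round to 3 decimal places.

6.103

The minimum enclosing circle of a finite set is fixed by two of the points (as a diameter) or three (as a circumcircle).
The farthest pair is A–B with squared distance 149. The circle on this segment as diameter has centre (-4.5, 3) and r² = 149/4 = 37.25.
Check C: distance² to centre = 25.25 ≤ 37.25, so it lies inside.
All remaining points lie in this disk, and no smaller disk contains both endpoints, so this is the minimum enclosing circle.
r = √(37.25) ≈ 6.103.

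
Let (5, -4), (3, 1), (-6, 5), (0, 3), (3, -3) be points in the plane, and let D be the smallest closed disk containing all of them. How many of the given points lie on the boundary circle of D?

By Welzl's lemma the MEC is supported by two points (diametrically opposite) or three points (on a circumcircle).
The farthest pair is (5, -4)–(-6, 5) with squared distance 202. The circle on this segment as diameter has centre (-0.5, 0.5) and r² = 202/4 = 50.5.
Check (3, 1): distance² to centre = 12.5 ≤ 50.5, so it lies inside.
All remaining points lie in this disk, and no smaller disk contains both endpoints, so this is the minimum enclosing circle.
The points at distance exactly r from the centre are (5, -4), (-6, 5) — 2 points.

2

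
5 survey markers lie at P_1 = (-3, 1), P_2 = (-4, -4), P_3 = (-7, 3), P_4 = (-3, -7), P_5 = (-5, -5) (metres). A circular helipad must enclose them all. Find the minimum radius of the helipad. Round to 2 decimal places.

By Welzl's lemma the MEC is supported by two points (diametrically opposite) or three points (on a circumcircle).
The farthest pair is P_3–P_4 with squared distance 116. The circle on this segment as diameter has centre (-5, -2) and r² = 116/4 = 29.
Check P_1: distance² to centre = 13 ≤ 29, so it lies inside.
All remaining points lie in this disk, and no smaller disk contains both endpoints, so this is the minimum enclosing circle.
r = √29 ≈ 5.39.

5.39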